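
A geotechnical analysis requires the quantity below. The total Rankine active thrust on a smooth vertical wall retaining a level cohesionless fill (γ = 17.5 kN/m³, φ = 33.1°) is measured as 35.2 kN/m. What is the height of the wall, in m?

K_a = 0.2936. P_a = ½ K_a γ H² ⇒ H = √(2P_a/(K_a γ)).
H = √(2×35.2/(0.2936×17.5)) = 3.702 m.

3.70 m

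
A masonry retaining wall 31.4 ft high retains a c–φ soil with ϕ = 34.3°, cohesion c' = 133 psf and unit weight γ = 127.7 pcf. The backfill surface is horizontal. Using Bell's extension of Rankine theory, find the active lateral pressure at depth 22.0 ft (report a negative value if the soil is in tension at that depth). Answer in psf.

644 psf

K_a = (1 − sin φ)/(1 + sin φ) = 0.2792.
σ_a = K_a γ z − 2c√K_a = 0.2792×127.7×22.0 − 2×133×0.5284 = 643.7 psf.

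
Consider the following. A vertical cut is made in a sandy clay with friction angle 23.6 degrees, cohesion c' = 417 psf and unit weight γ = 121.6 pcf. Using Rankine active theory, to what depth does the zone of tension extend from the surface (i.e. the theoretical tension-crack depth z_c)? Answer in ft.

10.5 ft

K_a = tan²(45° − 23.6°/2) = 0.4282; √K_a = 0.6544.
The active pressure is zero where K_a γ z = 2c√K_a, so z_c = 2c/(γ√K_a) = 2×417/(121.6×0.6544) = 10.48 ft.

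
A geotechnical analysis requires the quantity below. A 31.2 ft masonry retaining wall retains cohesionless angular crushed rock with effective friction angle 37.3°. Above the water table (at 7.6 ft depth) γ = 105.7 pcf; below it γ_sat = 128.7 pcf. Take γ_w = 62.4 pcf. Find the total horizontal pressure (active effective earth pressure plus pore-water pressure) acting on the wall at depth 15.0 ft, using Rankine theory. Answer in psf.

779 psf

K_a = (1 − sin φ)/(1 + sin φ) = 0.2453.
γ' = 128.7 − 62.4 = 66.30 pcf.
Effective vertical stress at 15.0 ft: σ'_v = 105.7×7.6 + 66.30×7.40 = 1294 psf.
σ'_h = K_a σ'_v = 0.2453 × 1294 = 317.5 psf; u = γ_w × 7.40 = 461.8 psf.
Total σ_h = 317.5 + 461.8 = 779.2 psf.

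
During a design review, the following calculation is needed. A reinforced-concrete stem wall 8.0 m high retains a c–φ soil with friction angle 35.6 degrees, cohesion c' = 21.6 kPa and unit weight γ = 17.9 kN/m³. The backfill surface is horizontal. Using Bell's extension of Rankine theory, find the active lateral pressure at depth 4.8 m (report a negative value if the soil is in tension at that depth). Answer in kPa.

K_a = (1 − sin φ)/(1 + sin φ) = 0.2641.
σ_a = K_a γ z − 2c√K_a = 0.2641×17.9×4.8 − 2×21.6×0.5139 = 0.4918 kPa.

0.492 kPa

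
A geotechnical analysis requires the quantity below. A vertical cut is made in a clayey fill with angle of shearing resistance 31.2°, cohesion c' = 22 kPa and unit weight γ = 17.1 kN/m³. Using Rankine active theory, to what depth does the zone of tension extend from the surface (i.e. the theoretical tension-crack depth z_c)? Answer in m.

4.57 m

K_a = tan²(45° − 31.2°/2) = 0.3175; √K_a = 0.5635.
The active pressure is zero where K_a γ z = 2c√K_a, so z_c = 2c/(γ√K_a) = 2×22/(17.1×0.5635) = 4.567 m.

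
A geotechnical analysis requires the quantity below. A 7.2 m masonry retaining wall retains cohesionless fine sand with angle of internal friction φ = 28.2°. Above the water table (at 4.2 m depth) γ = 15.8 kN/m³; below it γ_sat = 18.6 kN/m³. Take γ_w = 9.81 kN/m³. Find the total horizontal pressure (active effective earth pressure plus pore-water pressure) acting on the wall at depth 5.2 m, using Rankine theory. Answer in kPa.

36.7 kPa

K_a = (1 − sin φ)/(1 + sin φ) = 0.3582.
γ' = 18.6 − 9.81 = 8.790 kN/m³.
Effective vertical stress at 5.2 m: σ'_v = 15.8×4.2 + 8.790×1.00 = 75.15 kPa.
σ'_h = K_a σ'_v = 0.3582 × 75.15 = 26.92 kPa; u = γ_w × 1.00 = 9.810 kPa.
Total σ_h = 26.92 + 9.810 = 36.73 kPa.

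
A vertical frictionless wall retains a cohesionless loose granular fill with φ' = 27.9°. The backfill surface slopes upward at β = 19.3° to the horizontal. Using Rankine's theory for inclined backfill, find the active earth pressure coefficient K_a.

0.453

K_a = cos β · (cos β − √(cos²β − cos²φ)) / (cos β + √(cos²β − cos²φ)).
cos β = 0.9438, cos φ = 0.8838, √(cos²β − cos²φ) = 0.3312.
K_a = 0.9438 × (0.9438 − 0.3312)/(0.9438 + 0.3312) = 0.4534.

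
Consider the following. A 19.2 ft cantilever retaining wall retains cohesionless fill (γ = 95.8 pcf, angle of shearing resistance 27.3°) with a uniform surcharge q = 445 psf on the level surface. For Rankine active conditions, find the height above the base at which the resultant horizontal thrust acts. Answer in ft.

7.44 ft

K_a = 0.3711.
Triangular part P₁ = ½K_aγH² = 6553 at H/3 = 6.400 ft; rectangular part P₂ = K_a q H = 3171 at H/2 = 9.600 ft.
ȳ = (P₁·6.400 + P₂·9.600)/(P₁+P₂) = 7.443 ft.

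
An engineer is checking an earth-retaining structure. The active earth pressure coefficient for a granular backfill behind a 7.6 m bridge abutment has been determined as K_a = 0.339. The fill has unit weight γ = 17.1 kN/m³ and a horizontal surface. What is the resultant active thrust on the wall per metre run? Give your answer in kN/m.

167 kN/m

P = ½ K_a γ H² = 0.5 × 0.339 × 17.1 × 7.6² = 167.4 kN/m.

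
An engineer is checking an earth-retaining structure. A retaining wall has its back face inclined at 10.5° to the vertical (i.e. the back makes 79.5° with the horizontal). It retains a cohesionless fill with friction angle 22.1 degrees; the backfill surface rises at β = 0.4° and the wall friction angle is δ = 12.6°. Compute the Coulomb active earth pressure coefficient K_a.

K_a = sin²(α+φ) / [sin²α · sin(α−δ) · (1 + √{sin(φ+δ)sin(φ−β) / (sin(α−δ)sin(α+β))})²].
With α = 79.5°, φ = 22.1°, δ = 12.6°, β = 0.4°: K_a = 0.4912.

0.491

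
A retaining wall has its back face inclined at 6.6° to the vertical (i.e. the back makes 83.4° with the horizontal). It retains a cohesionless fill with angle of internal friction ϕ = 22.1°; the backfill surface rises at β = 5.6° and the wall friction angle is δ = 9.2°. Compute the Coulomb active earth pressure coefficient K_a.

K_a = sin²(α+φ) / [sin²α · sin(α−δ) · (1 + √{sin(φ+δ)sin(φ−β) / (sin(α−δ)sin(α+β))})²].
With α = 83.4°, φ = 22.1°, δ = 9.2°, β = 5.6°: K_a = 0.5050.

0.505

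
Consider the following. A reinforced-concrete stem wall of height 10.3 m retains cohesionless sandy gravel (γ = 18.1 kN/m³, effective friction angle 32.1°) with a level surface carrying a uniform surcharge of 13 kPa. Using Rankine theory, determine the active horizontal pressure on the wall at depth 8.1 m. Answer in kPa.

K_a = (1 − sin φ)/(1 + sin φ) = 0.3060.
σ_v = γz + q = 18.1 × 8.1 + 13 = 159.6 kPa.
σ_h = K_a σ_v = 0.3060 × 159.6 = 48.84 kPa.

48.8 kPa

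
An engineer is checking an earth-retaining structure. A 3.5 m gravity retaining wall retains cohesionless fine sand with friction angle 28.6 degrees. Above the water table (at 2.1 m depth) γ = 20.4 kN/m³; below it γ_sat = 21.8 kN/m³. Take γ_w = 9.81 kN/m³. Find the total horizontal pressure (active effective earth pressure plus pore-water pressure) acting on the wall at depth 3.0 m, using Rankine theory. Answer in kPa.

27.7 kPa

K_a = (1 − sin φ)/(1 + sin φ) = 0.3525.
γ' = 21.8 − 9.81 = 11.99 kN/m³.
Effective vertical stress at 3.0 m: σ'_v = 20.4×2.1 + 11.99×0.900 = 53.63 kPa.
σ'_h = K_a σ'_v = 0.3525 × 53.63 = 18.91 kPa; u = γ_w × 0.900 = 8.829 kPa.
Total σ_h = 18.91 + 8.829 = 27.74 kPa.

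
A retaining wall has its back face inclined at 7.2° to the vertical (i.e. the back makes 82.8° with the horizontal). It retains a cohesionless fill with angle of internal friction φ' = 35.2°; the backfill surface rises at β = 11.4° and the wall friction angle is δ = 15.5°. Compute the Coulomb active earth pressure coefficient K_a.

K_a = sin²(α+φ) / [sin²α · sin(α−δ) · (1 + √{sin(φ+δ)sin(φ−β) / (sin(α−δ)sin(α+β))})²].
With α = 82.8°, φ = 35.2°, δ = 15.5°, β = 11.4°: K_a = 0.3428.

0.343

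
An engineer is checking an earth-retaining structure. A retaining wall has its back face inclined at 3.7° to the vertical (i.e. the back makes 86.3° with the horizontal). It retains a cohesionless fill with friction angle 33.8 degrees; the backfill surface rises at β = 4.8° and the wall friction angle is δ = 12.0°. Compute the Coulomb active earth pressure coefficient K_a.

K_a = sin²(α+φ) / [sin²α · sin(α−δ) · (1 + √{sin(φ+δ)sin(φ−β) / (sin(α−δ)sin(α+β))})²].
With α = 86.3°, φ = 33.8°, δ = 12.0°, β = 4.8°: K_a = 0.3046.

0.305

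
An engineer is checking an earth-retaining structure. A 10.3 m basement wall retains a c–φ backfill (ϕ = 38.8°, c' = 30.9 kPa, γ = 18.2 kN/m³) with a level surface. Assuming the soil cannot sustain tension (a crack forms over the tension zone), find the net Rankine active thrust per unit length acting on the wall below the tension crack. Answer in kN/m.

K_a = 0.2296; √K_a = 0.4791.
Tension-crack depth z_c = 2c/(γ√K_a) = 2×30.9/(18.2×0.4791) = 7.087 m.
σ_a at base = K_a γ H − 2c√K_a = 0.2296×18.2×10.3 − 2×30.9×0.4791 = 13.42 kPa.
P_a = ½ × 13.42 × (H − z_c) = 0.5×13.42×3.213 = 21.56 kN/m.

21.6 kN/m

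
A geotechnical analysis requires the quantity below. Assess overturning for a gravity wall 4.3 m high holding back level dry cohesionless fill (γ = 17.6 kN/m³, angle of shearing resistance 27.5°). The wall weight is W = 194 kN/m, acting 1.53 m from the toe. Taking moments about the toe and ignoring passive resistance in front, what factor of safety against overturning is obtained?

K_a = tan²(45° − 27.5°/2) = 0.3682.
P_a = ½K_aγH² = 0.5×0.3682×17.6×4.3² = 59.91 kN/m, acting at H/3 = 1.433 m above the base.
Overturning moment M_o = P_a × H/3 = 59.91 × 1.433 = 85.88.
Resisting moment M_r = W × 1.53 = 194 × 1.53 = 296.8.
FS_overturning = M_r/M_o = 296.8/85.88 = 3.456.

3.46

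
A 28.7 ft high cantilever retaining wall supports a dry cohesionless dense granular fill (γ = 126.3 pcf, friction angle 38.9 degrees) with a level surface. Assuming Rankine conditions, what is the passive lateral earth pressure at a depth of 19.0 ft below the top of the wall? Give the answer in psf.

K_p = (1 + sin φ)/(1 − sin φ) = 4.376.
σ_h = K_p γ z = 4.376 × 126.3 × 19.0 = 10500 psf.

10500 psf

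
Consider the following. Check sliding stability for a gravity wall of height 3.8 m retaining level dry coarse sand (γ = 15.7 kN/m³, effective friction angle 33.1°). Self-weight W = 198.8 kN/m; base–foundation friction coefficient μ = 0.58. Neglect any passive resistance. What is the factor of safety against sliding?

K_a = tan²(45° − 33.1°/2) = 0.2936.
P_a = ½K_aγH² = 0.5×0.2936×15.7×3.8² = 33.28 kN/m, acting at H/3 = 1.267 m above the base.
FS_sliding = μW / P_a = 0.58×198.8 / 33.28 = 3.465.

3.46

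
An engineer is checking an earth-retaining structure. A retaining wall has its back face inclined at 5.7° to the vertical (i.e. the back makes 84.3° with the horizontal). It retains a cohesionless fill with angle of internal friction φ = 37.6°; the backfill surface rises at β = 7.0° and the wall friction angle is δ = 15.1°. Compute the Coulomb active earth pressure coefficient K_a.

0.283

K_a = sin²(α+φ) / [sin²α · sin(α−δ) · (1 + √{sin(φ+δ)sin(φ−β) / (sin(α−δ)sin(α+β))})²].
With α = 84.3°, φ = 37.6°, δ = 15.1°, β = 7.0°: K_a = 0.2832.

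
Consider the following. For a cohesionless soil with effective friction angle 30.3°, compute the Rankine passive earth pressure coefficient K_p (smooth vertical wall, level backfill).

3.04

K_p = (1 + sin φ)/(1 − sin φ) = tan²(45° + 30.3°/2) = 3.037.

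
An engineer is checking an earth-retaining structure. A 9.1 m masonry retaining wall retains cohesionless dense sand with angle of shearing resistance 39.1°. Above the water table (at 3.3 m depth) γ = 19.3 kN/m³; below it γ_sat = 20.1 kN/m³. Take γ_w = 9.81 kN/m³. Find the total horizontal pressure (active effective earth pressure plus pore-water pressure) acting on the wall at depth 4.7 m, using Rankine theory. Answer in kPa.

K_a = (1 − sin φ)/(1 + sin φ) = 0.2265.
γ' = 20.1 − 9.81 = 10.29 kN/m³.
Effective vertical stress at 4.7 m: σ'_v = 19.3×3.3 + 10.29×1.40 = 78.10 kPa.
σ'_h = K_a σ'_v = 0.2265 × 78.10 = 17.69 kPa; u = γ_w × 1.40 = 13.73 kPa.
Total σ_h = 17.69 + 13.73 = 31.42 kPa.

31.4 kPa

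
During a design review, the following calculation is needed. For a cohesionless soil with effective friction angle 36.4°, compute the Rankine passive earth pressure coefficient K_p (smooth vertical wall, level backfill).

3.92

K_p = (1 + sin φ)/(1 − sin φ) = tan²(45° + 36.4°/2) = 3.919.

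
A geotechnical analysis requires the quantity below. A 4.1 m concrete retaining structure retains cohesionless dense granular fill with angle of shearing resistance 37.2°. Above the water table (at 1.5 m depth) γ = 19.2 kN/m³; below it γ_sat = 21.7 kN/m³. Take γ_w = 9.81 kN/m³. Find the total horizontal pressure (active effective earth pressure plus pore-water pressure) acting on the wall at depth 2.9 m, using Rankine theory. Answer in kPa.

K_a = (1 − sin φ)/(1 + sin φ) = 0.2464.
γ' = 21.7 − 9.81 = 11.89 kN/m³.
Effective vertical stress at 2.9 m: σ'_v = 19.2×1.5 + 11.89×1.40 = 45.45 kPa.
σ'_h = K_a σ'_v = 0.2464 × 45.45 = 11.20 kPa; u = γ_w × 1.40 = 13.73 kPa.
Total σ_h = 11.20 + 13.73 = 24.93 kPa.

24.9 kPa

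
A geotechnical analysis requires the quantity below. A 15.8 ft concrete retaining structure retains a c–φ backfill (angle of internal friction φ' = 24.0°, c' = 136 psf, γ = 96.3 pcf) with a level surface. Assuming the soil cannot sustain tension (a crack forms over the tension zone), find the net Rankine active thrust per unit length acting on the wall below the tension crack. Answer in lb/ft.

2660 lb/ft

K_a = 0.4217; √K_a = 0.6494.
Tension-crack depth z_c = 2c/(γ√K_a) = 2×136/(96.3×0.6494) = 4.349 ft.
σ_a at base = K_a γ H − 2c√K_a = 0.4217×96.3×15.8 − 2×136×0.6494 = 465.0 psf.
P_a = ½ × 465.0 × (H − z_c) = 0.5×465.0×11.45 = 2663 lb/ft.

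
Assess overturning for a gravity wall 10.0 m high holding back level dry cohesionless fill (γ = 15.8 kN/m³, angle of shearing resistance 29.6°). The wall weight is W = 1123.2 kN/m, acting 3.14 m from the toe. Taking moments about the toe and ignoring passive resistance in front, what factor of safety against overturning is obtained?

3.95

K_a = tan²(45° − 29.6°/2) = 0.3387.
P_a = ½K_aγH² = 0.5×0.3387×15.8×10.0² = 267.6 kN/m, acting at H/3 = 3.333 m above the base.
Overturning moment M_o = P_a × H/3 = 267.6 × 3.333 = 892.0.
Resisting moment M_r = W × 3.14 = 1123.2 × 3.14 = 3527.
FS_overturning = M_r/M_o = 3527/892.0 = 3.954.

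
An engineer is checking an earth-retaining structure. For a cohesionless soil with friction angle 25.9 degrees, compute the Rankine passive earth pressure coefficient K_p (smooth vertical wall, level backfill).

2.55

K_p = (1 + sin φ)/(1 − sin φ) = tan²(45° + 25.9°/2) = 2.551.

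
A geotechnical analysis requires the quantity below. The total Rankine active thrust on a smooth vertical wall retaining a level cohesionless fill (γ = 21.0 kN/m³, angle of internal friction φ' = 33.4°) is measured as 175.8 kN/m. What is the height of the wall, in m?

K_a = 0.2899. P_a = ½ K_a γ H² ⇒ H = √(2P_a/(K_a γ)).
H = √(2×175.8/(0.2899×21.0)) = 7.599 m.

7.60 m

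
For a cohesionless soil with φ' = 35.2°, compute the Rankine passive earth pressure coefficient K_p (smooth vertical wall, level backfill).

K_p = (1 + sin φ)/(1 − sin φ) = tan²(45° + 35.2°/2) = 3.722.

3.72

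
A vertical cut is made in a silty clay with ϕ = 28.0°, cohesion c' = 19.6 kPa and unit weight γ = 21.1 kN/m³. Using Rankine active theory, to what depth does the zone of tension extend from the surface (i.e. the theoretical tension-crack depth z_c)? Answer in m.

3.09 m

K_a = tan²(45° − 28.0°/2) = 0.3610; √K_a = 0.6009.
The active pressure is zero where K_a γ z = 2c√K_a, so z_c = 2c/(γ√K_a) = 2×19.6/(21.1×0.6009) = 3.092 m.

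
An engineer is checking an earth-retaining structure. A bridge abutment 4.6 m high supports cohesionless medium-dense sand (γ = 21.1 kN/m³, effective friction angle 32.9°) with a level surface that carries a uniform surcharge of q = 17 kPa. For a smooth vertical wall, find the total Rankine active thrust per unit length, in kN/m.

89.2 kN/m

K_a = tan²(45° − φ/2) = 0.2960.
Soil triangle: ½ K_a γ H² = 0.5×0.2960×21.1×4.6² = 66.09 kN/m.
Surcharge rectangle: K_a q H = 0.2960×17×4.6 = 23.15 kN/m.
Total = 66.09 + 23.15 = 89.23 kN/m.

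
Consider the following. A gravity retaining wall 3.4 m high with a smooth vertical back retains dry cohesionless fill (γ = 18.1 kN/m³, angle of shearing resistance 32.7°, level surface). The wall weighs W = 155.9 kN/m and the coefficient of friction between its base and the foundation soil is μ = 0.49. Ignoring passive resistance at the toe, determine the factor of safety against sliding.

K_a = tan²(45° − 32.7°/2) = 0.2985.
P_a = ½K_aγH² = 0.5×0.2985×18.1×3.4² = 31.23 kN/m, acting at H/3 = 1.133 m above the base.
FS_sliding = μW / P_a = 0.49×155.9 / 31.23 = 2.446.

2.45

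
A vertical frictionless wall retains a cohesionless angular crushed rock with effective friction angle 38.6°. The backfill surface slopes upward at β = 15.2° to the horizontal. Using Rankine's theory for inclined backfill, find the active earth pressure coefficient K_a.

0.251

K_a = cos β · (cos β − √(cos²β − cos²φ)) / (cos β + √(cos²β − cos²φ)).
cos β = 0.9650, cos φ = 0.7815, √(cos²β − cos²φ) = 0.5661.
K_a = 0.9650 × (0.9650 − 0.5661)/(0.9650 + 0.5661) = 0.2514.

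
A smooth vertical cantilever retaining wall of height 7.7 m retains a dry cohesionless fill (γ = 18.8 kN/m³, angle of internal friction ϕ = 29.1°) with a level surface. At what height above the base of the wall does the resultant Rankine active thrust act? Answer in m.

2.57 m

K_a = 0.3456.
The pressure distribution is triangular, so the resultant acts at H/3 above the base = 7.7/3 = 2.567 m.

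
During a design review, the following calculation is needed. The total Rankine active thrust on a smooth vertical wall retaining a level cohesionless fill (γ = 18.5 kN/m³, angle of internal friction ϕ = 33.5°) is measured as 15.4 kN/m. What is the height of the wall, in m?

2.40 m

K_a = 0.2887. P_a = ½ K_a γ H² ⇒ H = √(2P_a/(K_a γ)).
H = √(2×15.4/(0.2887×18.5)) = 2.401 m.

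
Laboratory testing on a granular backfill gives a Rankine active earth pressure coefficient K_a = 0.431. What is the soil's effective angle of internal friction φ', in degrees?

K_a = tan²(45° − φ/2) ⇒ 45° − φ/2 = arctan(√0.431) = 33.29°.
φ = 2(45° − 33.29°) = 23.43°.

23.4°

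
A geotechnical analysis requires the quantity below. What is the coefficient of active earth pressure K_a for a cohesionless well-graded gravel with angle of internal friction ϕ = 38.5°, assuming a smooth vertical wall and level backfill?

0.233

K_a = tan²(45° − φ/2) = tan²(25.75°) = 0.2327.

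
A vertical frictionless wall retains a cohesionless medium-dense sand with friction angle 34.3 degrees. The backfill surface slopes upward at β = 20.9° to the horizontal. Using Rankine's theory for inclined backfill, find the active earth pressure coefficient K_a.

0.339

K_a = cos β · (cos β − √(cos²β − cos²φ)) / (cos β + √(cos²β − cos²φ)).
cos β = 0.9342, cos φ = 0.8261, √(cos²β − cos²φ) = 0.4362.
K_a = 0.9342 × (0.9342 − 0.4362)/(0.9342 + 0.4362) = 0.3395.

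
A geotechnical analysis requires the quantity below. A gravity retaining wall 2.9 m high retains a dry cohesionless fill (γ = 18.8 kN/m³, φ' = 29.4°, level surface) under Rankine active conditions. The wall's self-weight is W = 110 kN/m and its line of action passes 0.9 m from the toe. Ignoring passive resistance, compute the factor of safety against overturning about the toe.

K_a = tan²(45° − 29.4°/2) = 0.3415.
P_a = ½K_aγH² = 0.5×0.3415×18.8×2.9² = 26.99 kN/m, acting at H/3 = 0.9667 m above the base.
Overturning moment M_o = P_a × H/3 = 26.99 × 0.9667 = 26.09.
Resisting moment M_r = W × 0.9 = 110 × 0.9 = 99.00.
FS_overturning = M_r/M_o = 99.00/26.09 = 3.794.

3.79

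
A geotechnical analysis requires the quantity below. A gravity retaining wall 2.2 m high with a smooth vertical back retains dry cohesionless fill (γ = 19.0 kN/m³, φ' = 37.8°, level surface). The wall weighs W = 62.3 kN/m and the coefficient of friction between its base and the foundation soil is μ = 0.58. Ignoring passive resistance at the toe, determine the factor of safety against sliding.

3.27

K_a = tan²(45° − 37.8°/2) = 0.2400.
P_a = ½K_aγH² = 0.5×0.2400×19.0×2.2² = 11.04 kN/m, acting at H/3 = 0.7333 m above the base.
FS_sliding = μW / P_a = 0.58×62.3 / 11.04 = 3.274.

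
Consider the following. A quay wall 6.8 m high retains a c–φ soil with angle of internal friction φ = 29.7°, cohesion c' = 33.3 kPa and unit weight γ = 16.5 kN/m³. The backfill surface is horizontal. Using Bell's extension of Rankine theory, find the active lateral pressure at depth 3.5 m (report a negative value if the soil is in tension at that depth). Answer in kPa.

-19.2 kPa

K_a = (1 − sin φ)/(1 + sin φ) = 0.3374.
σ_a = K_a γ z − 2c√K_a = 0.3374×16.5×3.5 − 2×33.3×0.5808 = -19.20 kPa.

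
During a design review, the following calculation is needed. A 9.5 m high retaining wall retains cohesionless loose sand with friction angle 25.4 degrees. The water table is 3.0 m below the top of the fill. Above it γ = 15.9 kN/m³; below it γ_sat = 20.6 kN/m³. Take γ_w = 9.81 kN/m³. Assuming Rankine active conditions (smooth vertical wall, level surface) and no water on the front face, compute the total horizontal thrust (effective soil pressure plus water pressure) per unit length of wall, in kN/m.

451 kN/m

K_a = tan²(45° − φ/2) = 0.3996.
γ' = 20.6 − 9.81 = 10.79 kN/m³. Depth below WT = 6.5 m.
σ'_h at WT = K_a γ d_w = 19.06 kPa; at base = 19.06 + K_a γ' × 6.5 = 47.09 kPa.
P₁ (0–3.0 m) = ½×19.06×3.0 = 28.59. P₂ (3.0–9.5 m) = ½(19.06+47.09)×6.5 = 215.0.
P_w = ½ γ_w h₂² = 0.5×9.81×6.5² = 207.2. Total = 28.59+215.0+207.2 = 450.8 kN/m.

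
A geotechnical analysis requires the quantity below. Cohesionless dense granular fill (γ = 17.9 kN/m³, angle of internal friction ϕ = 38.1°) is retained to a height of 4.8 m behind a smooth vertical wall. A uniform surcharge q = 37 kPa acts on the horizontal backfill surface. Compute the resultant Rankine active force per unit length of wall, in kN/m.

K_a = tan²(45° − φ/2) = 0.2368.
Soil triangle: ½ K_a γ H² = 0.5×0.2368×17.9×4.8² = 48.84 kN/m.
Surcharge rectangle: K_a q H = 0.2368×37×4.8 = 42.06 kN/m.
Total = 48.84 + 42.06 = 90.90 kN/m.

90.9 kN/m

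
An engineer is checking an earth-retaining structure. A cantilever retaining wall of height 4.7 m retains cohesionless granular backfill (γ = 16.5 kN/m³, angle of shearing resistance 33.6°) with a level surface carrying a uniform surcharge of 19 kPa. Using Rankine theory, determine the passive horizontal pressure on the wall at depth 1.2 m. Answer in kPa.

K_p = (1 + sin φ)/(1 − sin φ) = 3.478.
σ_v = γz + q = 16.5 × 1.2 + 19 = 38.80 kPa.
σ_h = K_p σ_v = 3.478 × 38.80 = 135.0 kPa.

135 kPa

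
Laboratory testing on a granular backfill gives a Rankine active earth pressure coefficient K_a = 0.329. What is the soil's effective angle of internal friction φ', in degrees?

K_a = tan²(45° − φ/2) ⇒ 45° − φ/2 = arctan(√0.329) = 29.84°.
φ = 2(45° − 29.84°) = 30.32°.

30.3°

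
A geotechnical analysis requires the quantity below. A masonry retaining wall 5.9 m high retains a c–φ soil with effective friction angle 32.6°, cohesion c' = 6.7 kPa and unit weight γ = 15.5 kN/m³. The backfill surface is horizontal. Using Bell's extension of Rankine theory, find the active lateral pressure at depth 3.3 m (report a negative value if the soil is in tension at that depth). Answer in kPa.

K_a = (1 − sin φ)/(1 + sin φ) = 0.2997.
σ_a = K_a γ z − 2c√K_a = 0.2997×15.5×3.3 − 2×6.7×0.5475 = 7.995 kPa.

8.00 kPa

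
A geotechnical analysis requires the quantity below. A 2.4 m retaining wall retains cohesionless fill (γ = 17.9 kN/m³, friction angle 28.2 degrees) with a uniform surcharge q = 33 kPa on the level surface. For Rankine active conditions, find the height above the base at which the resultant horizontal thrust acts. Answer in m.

K_a = 0.3582.
Triangular part P₁ = ½K_aγH² = 18.47 at H/3 = 0.8000 m; rectangular part P₂ = K_a q H = 28.37 at H/2 = 1.200 m.
ȳ = (P₁·0.8000 + P₂·1.200)/(P₁+P₂) = 1.042 m.

1.04 m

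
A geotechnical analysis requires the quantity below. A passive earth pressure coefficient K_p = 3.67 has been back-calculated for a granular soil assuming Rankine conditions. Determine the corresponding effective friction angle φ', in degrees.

K_p = (1+sin φ)/(1−sin φ) ⇒ sin φ = (K_p − 1)/(K_p + 1) = 0.5717.
φ = arcsin(0.5717) = 34.87°.

34.9°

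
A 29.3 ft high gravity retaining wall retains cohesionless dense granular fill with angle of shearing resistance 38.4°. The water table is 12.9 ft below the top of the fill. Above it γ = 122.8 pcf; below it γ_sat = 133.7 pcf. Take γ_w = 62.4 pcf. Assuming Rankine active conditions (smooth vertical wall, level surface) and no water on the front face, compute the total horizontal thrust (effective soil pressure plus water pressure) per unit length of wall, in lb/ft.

19100 lb/ft

K_a = tan²(45° − φ/2) = 0.2337.
γ' = 133.7 − 62.4 = 71.30 pcf. Depth below WT = 16.4 ft.
σ'_h at WT = K_a γ d_w = 370.2 psf; at base = 370.2 + K_a γ' × 16.4 = 643.5 psf.
P₁ (0–12.9 ft) = ½×370.2×12.9 = 2388. P₂ (12.9–29.3 ft) = ½(370.2+643.5)×16.4 = 8312.
P_w = ½ γ_w h₂² = 0.5×62.4×16.4² = 8392. Total = 2388+8312+8392 = 19090 lb/ft.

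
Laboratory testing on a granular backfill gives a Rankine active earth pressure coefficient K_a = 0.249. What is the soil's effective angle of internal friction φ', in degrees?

K_a = tan²(45° − φ/2) ⇒ 45° − φ/2 = arctan(√0.249) = 26.52°.
φ = 2(45° − 26.52°) = 36.96°.

37.0°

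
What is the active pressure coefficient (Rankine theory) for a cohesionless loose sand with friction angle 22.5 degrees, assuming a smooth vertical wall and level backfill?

K_a = tan²(45° − φ/2) = tan²(33.75°) = 0.4465.

0.446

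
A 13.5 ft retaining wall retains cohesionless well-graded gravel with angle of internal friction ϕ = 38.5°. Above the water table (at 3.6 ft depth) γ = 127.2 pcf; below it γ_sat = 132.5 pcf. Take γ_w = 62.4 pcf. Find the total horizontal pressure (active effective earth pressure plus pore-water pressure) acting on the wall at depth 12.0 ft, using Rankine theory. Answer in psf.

768 psf

K_a = (1 − sin φ)/(1 + sin φ) = 0.2327.
γ' = 132.5 − 62.4 = 70.10 pcf.
Effective vertical stress at 12.0 ft: σ'_v = 127.2×3.6 + 70.10×8.40 = 1047 psf.
σ'_h = K_a σ'_v = 0.2327 × 1047 = 243.5 psf; u = γ_w × 8.40 = 524.2 psf.
Total σ_h = 243.5 + 524.2 = 767.7 psf.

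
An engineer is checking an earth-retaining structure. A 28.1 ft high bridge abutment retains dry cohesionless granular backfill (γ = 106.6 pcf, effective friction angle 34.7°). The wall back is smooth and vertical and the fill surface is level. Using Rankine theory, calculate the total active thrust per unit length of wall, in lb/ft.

K_a = tan²(45° − φ/2) = 0.2745.
P_a = ½ K_a γ H² = 0.5 × 0.2745 × 106.6 × 28.1² = 11550 lb/ft.

11600 lb/ft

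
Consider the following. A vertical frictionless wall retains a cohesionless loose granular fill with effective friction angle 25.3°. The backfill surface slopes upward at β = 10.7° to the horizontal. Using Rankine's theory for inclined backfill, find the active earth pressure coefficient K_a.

0.429

K_a = cos β · (cos β − √(cos²β − cos²φ)) / (cos β + √(cos²β − cos²φ)).
cos β = 0.9826, cos φ = 0.9041, √(cos²β − cos²φ) = 0.3849.
K_a = 0.9826 × (0.9826 − 0.3849)/(0.9826 + 0.3849) = 0.4295.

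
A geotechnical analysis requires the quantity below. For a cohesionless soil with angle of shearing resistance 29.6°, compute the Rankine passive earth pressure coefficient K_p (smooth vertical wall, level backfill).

2.95

K_p = (1 + sin φ)/(1 − sin φ) = tan²(45° + 29.6°/2) = 2.952.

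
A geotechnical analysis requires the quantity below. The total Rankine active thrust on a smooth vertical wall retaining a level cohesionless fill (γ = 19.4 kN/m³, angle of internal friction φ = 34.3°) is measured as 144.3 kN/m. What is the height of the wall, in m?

K_a = 0.2792. P_a = ½ K_a γ H² ⇒ H = √(2P_a/(K_a γ)).
H = √(2×144.3/(0.2792×19.4)) = 7.300 m.

7.30 m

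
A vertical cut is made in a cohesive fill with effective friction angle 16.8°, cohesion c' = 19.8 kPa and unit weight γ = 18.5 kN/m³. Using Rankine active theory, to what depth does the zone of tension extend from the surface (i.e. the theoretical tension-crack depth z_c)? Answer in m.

2.88 m

K_a = tan²(45° − 16.8°/2) = 0.5516; √K_a = 0.7427.
The active pressure is zero where K_a γ z = 2c√K_a, so z_c = 2c/(γ√K_a) = 2×19.8/(18.5×0.7427) = 2.882 m.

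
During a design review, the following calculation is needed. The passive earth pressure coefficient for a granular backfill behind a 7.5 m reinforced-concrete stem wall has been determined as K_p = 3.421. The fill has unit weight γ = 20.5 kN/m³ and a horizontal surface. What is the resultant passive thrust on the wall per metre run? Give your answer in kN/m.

1970 kN/m

P = ½ K_p γ H² = 0.5 × 3.421 × 20.5 × 7.5² = 1972 kN/m.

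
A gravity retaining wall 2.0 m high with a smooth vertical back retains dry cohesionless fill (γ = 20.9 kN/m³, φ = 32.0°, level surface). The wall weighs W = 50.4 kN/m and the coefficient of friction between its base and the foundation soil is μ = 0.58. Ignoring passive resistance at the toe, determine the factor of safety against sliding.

2.28

K_a = tan²(45° − 32.0°/2) = 0.3073.
P_a = ½K_aγH² = 0.5×0.3073×20.9×2.0² = 12.84 kN/m, acting at H/3 = 0.6667 m above the base.
FS_sliding = μW / P_a = 0.58×50.4 / 12.84 = 2.276.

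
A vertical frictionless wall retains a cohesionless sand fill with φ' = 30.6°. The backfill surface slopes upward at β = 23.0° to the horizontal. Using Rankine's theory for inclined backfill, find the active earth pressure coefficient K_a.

K_a = cos β · (cos β − √(cos²β − cos²φ)) / (cos β + √(cos²β − cos²φ)).
cos β = 0.9205, cos φ = 0.8607, √(cos²β − cos²φ) = 0.3263.
K_a = 0.9205 × (0.9205 − 0.3263)/(0.9205 + 0.3263) = 0.4387.

0.439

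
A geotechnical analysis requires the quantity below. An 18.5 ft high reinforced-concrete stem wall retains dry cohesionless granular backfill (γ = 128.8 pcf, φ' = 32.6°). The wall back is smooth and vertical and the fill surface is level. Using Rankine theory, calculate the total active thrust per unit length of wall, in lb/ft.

K_a = tan²(45° − φ/2) = 0.2997.
P_a = ½ K_a γ H² = 0.5 × 0.2997 × 128.8 × 18.5² = 6607 lb/ft.

6610 lb/ft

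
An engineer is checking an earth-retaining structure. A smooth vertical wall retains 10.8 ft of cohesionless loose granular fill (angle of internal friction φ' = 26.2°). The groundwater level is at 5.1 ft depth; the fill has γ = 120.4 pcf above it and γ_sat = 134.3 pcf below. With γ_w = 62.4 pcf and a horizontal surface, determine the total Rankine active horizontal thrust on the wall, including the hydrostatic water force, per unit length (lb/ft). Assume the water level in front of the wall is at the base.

3430 lb/ft

K_a = tan²(45° − φ/2) = 0.3874.
γ' = 134.3 − 62.4 = 71.90 pcf. Depth below WT = 5.7 ft.
σ'_h at WT = K_a γ d_w = 237.9 psf; at base = 237.9 + K_a γ' × 5.7 = 396.7 psf.
P₁ (0–5.1 ft) = ½×237.9×5.1 = 606.7. P₂ (5.1–10.8 ft) = ½(237.9+396.7)×5.7 = 1809.
P_w = ½ γ_w h₂² = 0.5×62.4×5.7² = 1014. Total = 606.7+1809+1014 = 3429 lb/ft.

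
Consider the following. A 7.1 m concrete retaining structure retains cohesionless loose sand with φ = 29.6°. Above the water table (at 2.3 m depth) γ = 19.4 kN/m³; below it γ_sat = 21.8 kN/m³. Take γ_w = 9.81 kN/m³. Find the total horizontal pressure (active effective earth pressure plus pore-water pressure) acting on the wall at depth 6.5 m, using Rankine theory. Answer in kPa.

K_a = (1 − sin φ)/(1 + sin φ) = 0.3387.
γ' = 21.8 − 9.81 = 11.99 kN/m³.
Effective vertical stress at 6.5 m: σ'_v = 19.4×2.3 + 11.99×4.20 = 94.98 kPa.
σ'_h = K_a σ'_v = 0.3387 × 94.98 = 32.17 kPa; u = γ_w × 4.20 = 41.20 kPa.
Total σ_h = 32.17 + 41.20 = 73.37 kPa.

73.4 kPa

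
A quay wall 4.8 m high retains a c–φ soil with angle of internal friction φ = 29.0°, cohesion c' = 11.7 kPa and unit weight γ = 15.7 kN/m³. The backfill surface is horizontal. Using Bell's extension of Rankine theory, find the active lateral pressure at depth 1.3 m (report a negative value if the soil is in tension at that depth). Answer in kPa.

K_a = (1 − sin φ)/(1 + sin φ) = 0.3470.
σ_a = K_a γ z − 2c√K_a = 0.3470×15.7×1.3 − 2×11.7×0.5890 = -6.702 kPa.

-6.70 kPa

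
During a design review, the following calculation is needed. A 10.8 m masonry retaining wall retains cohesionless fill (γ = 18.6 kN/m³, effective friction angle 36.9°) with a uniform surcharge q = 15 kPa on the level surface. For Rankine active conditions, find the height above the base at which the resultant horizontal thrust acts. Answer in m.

K_a = 0.2497.
Triangular part P₁ = ½K_aγH² = 270.8 at H/3 = 3.600 m; rectangular part P₂ = K_a q H = 40.45 at H/2 = 5.400 m.
ȳ = (P₁·3.600 + P₂·5.400)/(P₁+P₂) = 3.834 m.

3.83 m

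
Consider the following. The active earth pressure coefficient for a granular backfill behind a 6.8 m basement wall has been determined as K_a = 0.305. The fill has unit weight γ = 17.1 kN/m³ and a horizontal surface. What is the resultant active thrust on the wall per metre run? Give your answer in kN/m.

121 kN/m

P = ½ K_a γ H² = 0.5 × 0.305 × 17.1 × 6.8² = 120.6 kN/m.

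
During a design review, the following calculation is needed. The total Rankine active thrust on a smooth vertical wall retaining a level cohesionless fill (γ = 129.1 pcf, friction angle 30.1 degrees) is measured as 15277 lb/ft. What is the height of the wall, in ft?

K_a = 0.3320. P_a = ½ K_a γ H² ⇒ H = √(2P_a/(K_a γ)).
H = √(2×15277/(0.3320×129.1)) = 26.70 ft.

26.7 ft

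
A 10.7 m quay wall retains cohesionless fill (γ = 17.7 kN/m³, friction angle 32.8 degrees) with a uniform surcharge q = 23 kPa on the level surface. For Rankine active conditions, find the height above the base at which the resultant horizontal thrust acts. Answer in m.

K_a = 0.2973.
Triangular part P₁ = ½K_aγH² = 301.2 at H/3 = 3.567 m; rectangular part P₂ = K_a q H = 73.16 at H/2 = 5.350 m.
ȳ = (P₁·3.567 + P₂·5.350)/(P₁+P₂) = 3.915 m.

3.92 m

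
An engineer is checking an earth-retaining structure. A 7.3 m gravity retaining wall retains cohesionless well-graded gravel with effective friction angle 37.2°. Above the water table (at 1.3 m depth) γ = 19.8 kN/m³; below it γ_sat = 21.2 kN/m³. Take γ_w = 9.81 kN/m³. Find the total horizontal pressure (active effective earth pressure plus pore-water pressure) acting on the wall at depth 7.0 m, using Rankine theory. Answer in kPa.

K_a = (1 − sin φ)/(1 + sin φ) = 0.2464.
γ' = 21.2 − 9.81 = 11.39 kN/m³.
Effective vertical stress at 7.0 m: σ'_v = 19.8×1.3 + 11.39×5.70 = 90.66 kPa.
σ'_h = K_a σ'_v = 0.2464 × 90.66 = 22.34 kPa; u = γ_w × 5.70 = 55.92 kPa.
Total σ_h = 22.34 + 55.92 = 78.26 kPa.

78.3 kPa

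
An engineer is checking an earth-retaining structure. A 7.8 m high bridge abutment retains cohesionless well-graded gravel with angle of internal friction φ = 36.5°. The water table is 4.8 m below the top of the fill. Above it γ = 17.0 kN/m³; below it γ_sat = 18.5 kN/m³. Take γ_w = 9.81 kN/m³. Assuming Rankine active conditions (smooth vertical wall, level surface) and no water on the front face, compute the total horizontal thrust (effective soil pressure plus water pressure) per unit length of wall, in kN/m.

K_a = tan²(45° − φ/2) = 0.2541.
γ' = 18.5 − 9.81 = 8.690 kN/m³. Depth below WT = 3.0 m.
σ'_h at WT = K_a γ d_w = 20.73 kPa; at base = 20.73 + K_a γ' × 3.0 = 27.35 kPa.
P₁ (0–4.8 m) = ½×20.73×4.8 = 49.75. P₂ (4.8–7.8 m) = ½(20.73+27.35)×3.0 = 72.13.
P_w = ½ γ_w h₂² = 0.5×9.81×3.0² = 44.14. Total = 49.75+72.13+44.14 = 166.0 kN/m.

166 kN/m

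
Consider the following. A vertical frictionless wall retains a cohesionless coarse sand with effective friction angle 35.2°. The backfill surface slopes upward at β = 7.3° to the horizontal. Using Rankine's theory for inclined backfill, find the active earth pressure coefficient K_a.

K_a = cos β · (cos β − √(cos²β − cos²φ)) / (cos β + √(cos²β − cos²φ)).
cos β = 0.9919, cos φ = 0.8171, √(cos²β − cos²φ) = 0.5623.
K_a = 0.9919 × (0.9919 − 0.5623)/(0.9919 + 0.5623) = 0.2742.

0.274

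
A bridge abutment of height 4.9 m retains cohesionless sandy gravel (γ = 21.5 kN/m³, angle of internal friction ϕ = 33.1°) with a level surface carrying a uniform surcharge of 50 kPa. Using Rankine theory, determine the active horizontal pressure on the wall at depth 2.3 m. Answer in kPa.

K_a = (1 − sin φ)/(1 + sin φ) = 0.2936.
σ_v = γz + q = 21.5 × 2.3 + 50 = 99.45 kPa.
σ_h = K_a σ_v = 0.2936 × 99.45 = 29.20 kPa.

29.2 kPa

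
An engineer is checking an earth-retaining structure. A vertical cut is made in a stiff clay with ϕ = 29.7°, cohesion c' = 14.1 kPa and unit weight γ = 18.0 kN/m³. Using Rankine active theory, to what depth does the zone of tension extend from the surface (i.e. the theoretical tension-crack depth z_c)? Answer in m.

2.70 m

K_a = tan²(45° − 29.7°/2) = 0.3374; √K_a = 0.5808.
The active pressure is zero where K_a γ z = 2c√K_a, so z_c = 2c/(γ√K_a) = 2×14.1/(18.0×0.5808) = 2.697 m.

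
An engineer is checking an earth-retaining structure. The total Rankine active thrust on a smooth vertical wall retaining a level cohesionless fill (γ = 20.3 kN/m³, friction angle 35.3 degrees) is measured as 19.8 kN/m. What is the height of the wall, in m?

K_a = 0.2675. P_a = ½ K_a γ H² ⇒ H = √(2P_a/(K_a γ)).
H = √(2×19.8/(0.2675×20.3)) = 2.700 m.

2.70 m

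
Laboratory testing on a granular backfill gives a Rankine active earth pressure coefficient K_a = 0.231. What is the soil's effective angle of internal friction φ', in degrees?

K_a = tan²(45° − φ/2) ⇒ 45° − φ/2 = arctan(√0.231) = 25.67°.
φ = 2(45° − 25.67°) = 38.66°.

38.7°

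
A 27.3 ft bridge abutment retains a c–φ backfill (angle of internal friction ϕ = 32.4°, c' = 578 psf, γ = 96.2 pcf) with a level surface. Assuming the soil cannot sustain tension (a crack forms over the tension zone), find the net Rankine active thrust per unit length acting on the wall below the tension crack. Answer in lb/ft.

K_a = 0.3022; √K_a = 0.5498.
Tension-crack depth z_c = 2c/(γ√K_a) = 2×578/(96.2×0.5498) = 21.86 ft.
σ_a at base = K_a γ H − 2c√K_a = 0.3022×96.2×27.3 − 2×578×0.5498 = 158.2 psf.
P_a = ½ × 158.2 × (H − z_c) = 0.5×158.2×5.442 = 430.5 lb/ft.

430 lb/ft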